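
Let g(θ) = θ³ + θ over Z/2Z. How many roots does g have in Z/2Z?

Evaluate at each of the 2 elements of Z/2Z:
g(0) = 0 → root; g(1) = 0 → root.
Roots: {0, 1}.

2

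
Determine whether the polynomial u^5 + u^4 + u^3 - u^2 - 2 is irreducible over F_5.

Write f(u) = u^5 + u^4 + u^3 - u^2 - 2.
Check for roots in F_5: f(0) = 3; f(1) = 0 → root; f(2) = 0 → root; f(3) = 0 → root; f(4) = 1.
f(1) = 0, so (u − 1) divides f(u); f is reducible.

No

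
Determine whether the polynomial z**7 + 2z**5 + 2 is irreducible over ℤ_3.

Yes

Write h(z) = z**7 + 2z**5 + 2.
Check for roots in ℤ_3: h(0) = 2; h(1) = 2; h(2) = 2.
No roots, so no linear factors.
Monic irreducibles of degree 2 over GF(3): z**2 + 1, z**2 + z + 2, z**2 + 2z + 2.
None of them divide h (all give nonzero remainder).
Degree-3 irreducible divisors: test the 8 monic irreducibles of degree 3 over GF(3).
None of them divide h (all give nonzero remainder).
No irreducible factor of degree ≤ 3 exists, so h is irreducible over GF(3).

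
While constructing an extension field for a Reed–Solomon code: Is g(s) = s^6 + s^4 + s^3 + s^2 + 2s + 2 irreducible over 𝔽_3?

Check for roots in 𝔽_3: g(0) = 2; g(1) = 2; g(2) = 2.
No roots, so no linear factors.
Monic irreducibles of degree 2 over GF(3): s^2 + 1, s^2 + s + 2, s^2 + 2s + 2.
None of them divide g (all give nonzero remainder).
Degree-3 irreducible divisors: test the 8 monic irreducibles of degree 3 over GF(3).
None of them divide g (all give nonzero remainder).
No irreducible factor of degree ≤ 3 exists, so g is irreducible over GF(3).

Yes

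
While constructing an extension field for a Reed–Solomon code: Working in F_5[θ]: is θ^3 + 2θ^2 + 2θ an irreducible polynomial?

No

Write h(θ) = θ^3 + 2θ^2 + 2θ.
Check for roots in F_5: h(0) = 0 → root; h(1) = 0 → root; h(2) = 0 → root; h(3) = 1; h(4) = 4.
h(0) = 0, so (θ) divides h(θ); h is reducible.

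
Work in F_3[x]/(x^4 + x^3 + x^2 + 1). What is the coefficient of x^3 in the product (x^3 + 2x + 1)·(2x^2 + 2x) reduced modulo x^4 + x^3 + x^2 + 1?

Multiply in F_3[x]: (x^3 + 2x + 1)·(2x^2 + 2x) = 2x^5 + 2x^4 + x^3 + 2x.
Reduce using x^4 ≡ 2x^3 + 2x^2 + 2 (mod x^4 + x^3 + x^2 + 1).
Reduced: 2x^3.

2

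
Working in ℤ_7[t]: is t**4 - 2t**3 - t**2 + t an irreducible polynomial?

No

Write m(t) = t**4 - 2t**3 - t**2 + t.
Check for roots in ℤ_7: m(0) = 0 → root; m(1) = 6; m(2) = 5; m(3) = 0 → root; m(4) = 4; m(5) = 5; m(6) = 1.
m(0) = 0, so (t) divides m(t); m is reducible.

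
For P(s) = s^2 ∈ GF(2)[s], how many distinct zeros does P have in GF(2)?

Evaluate at each of the 2 elements of GF(2):
P(0) = 0 → root; P(1) = 1.
Roots: {0}.

1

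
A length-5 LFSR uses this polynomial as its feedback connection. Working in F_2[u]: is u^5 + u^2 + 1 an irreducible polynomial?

Yes

Write m(u) = u^5 + u^2 + 1.
Check for roots in F_2: m(0) = 1; m(1) = 1.
No roots, so no linear factors.
Monic irreducibles of degree 2 over GF(2): u^2 + u + 1.
None of them divide m (all give nonzero remainder).
No irreducible factor of degree ≤ 2 exists, so m is irreducible over GF(2).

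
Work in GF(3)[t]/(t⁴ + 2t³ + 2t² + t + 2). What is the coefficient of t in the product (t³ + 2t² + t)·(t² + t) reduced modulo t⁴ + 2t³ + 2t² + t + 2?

0

Multiply in GF(3)[t]: (t³ + 2t² + t)·(t² + t) = t⁵ + t².
Reduce using t⁴ ≡ t³ + t² + 2t + 1 (mod t⁴ + 2t³ + 2t² + t + 2).
Reduced: 2t³ + t² + 1.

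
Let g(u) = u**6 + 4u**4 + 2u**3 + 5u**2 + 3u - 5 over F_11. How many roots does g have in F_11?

4

Evaluate at each of the 11 elements of F_11:
g(0) = 6; g(1) = 10; g(2) = 0 → root; g(3) = 1; g(4) = 0 → root; g(5) = 8; g(6) = 6; g(7) = 6; g(8) = 7; g(9) = 0 → root; g(10) = 0 → root.
Roots: {2, 4, 9, 10}.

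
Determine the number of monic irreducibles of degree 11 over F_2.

186

Gauss's count: N_{2}(11) = (1/11) Σ_{d|11} μ(11/d)·2^d.
Divisors of 11: 1, 11; μ(11/d) for each: -1, 1.
Σ = − 2^1 + 2^11 = 2046.
N = 2046/11 = 186.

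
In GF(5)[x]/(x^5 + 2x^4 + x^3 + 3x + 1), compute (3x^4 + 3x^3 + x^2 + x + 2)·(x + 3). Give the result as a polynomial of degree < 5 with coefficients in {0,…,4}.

x^4 + 2x^3 + 4x^2 + x + 3

Multiply in GF(5)[x]: (3x^4 + 3x^3 + x^2 + x + 2)·(x + 3) = 3x^5 + 2x^4 + 4x^2 + 1.
Reduce using x^5 ≡ 3x^4 + 4x^3 + 2x + 4 (mod x^5 + 2x^4 + x^3 + 3x + 1).
Reduced: x^4 + 2x^3 + 4x^2 + x + 3.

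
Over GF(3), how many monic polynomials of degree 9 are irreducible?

2184

x^(3^9) − x is the product of all monic irreducibles of degree dividing 9; Möbius inversion gives N = (1/9) Σ μ(9/d)·3^d.
Divisors of 9: 1, 3, 9; μ(9/d) for each: 0, -1, 1.
Σ = − 3^3 + 3^9 = 19656.
N = 19656/9 = 2184.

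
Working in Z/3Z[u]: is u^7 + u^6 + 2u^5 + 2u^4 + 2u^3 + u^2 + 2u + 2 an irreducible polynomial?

Write m(u) = u^7 + u^6 + 2u^5 + 2u^4 + 2u^3 + u^2 + 2u + 2.
Check for roots in Z/3Z: m(0) = 2; m(1) = 1; m(2) = 2.
No roots, so no linear factors.
Monic irreducibles of degree 2 over GF(3): u^2 + 1, u^2 + u + 2, u^2 + 2u + 2.
None of them divide m (all give nonzero remainder).
Degree-3 irreducible divisors: test the 8 monic irreducibles of degree 3 over GF(3).
None of them divide m (all give nonzero remainder).
No irreducible factor of degree ≤ 3 exists, so m is irreducible over GF(3).

Yes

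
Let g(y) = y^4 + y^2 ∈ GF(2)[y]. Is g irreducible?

Check for roots in GF(2): g(0) = 0 → root; g(1) = 0 → root.
g(0) = 0, so (y) divides g(y); g is reducible.

No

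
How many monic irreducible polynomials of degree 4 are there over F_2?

3

Gauss's count: N_{2}(4) = (1/4) Σ_{d|4} μ(4/d)·2^d.
Divisors of 4: 1, 2, 4; μ(4/d) for each: 0, -1, 1.
Σ = − 2^2 + 2^4 = 12.
N = 12/4 = 3.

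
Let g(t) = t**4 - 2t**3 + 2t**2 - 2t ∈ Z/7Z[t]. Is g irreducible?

Check for roots in Z/7Z: g(0) = 0 → root; g(1) = 6; g(2) = 4; g(3) = 4; g(4) = 5; g(5) = 2; g(6) = 0 → root.
g(0) = 0, so (t) divides g(t); g is reducible.

No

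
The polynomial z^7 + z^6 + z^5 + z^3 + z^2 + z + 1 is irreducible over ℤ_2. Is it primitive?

Write f(z) = z^7 + z^6 + z^5 + z^3 + z^2 + z + 1.
|GF(2^7)^×| = 2^7 − 1 = 127. Prime factorization: 127 = 127.
f is primitive ⇔ z has order 127 in GF(2)[z]/(f), i.e. z^(127/q) ≠ 1 for each prime q | 127.
z^(1) mod f = z.
None equal 1, so z has full order 127; f is primitive.

Yes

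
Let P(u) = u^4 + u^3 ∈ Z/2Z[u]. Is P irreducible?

No

Check for roots in Z/2Z: P(0) = 0 → root; P(1) = 0 → root.
P(0) = 0, so (u) divides P(u); P is reducible.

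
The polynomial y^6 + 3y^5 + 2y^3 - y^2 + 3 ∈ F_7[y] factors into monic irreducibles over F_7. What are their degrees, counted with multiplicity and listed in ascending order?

Write h(y) = y^6 + 3y^5 + 2y^3 - y^2 + 3.
Linear factors from roots: (y - 2), (y + 2).
Complete factorization: h(y) = (y + 2)·(y - 2)·(y^2 - 3y - 2)·(y^2 - y + 3).
Factor degrees with multiplicity: 1 + 1 + 2 + 2 = 6.

1, 1, 2, 2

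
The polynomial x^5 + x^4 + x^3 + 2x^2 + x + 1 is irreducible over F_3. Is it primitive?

Write f(x) = x^5 + x^4 + x^3 + 2x^2 + x + 1.
|GF(3^5)^×| = 3^5 − 1 = 242. Prime factorization: 242 = 2·11^2.
f is primitive ⇔ x has order 242 in GF(3)[x]/(f), i.e. x^(242/q) ≠ 1 for each prime q | 242.
x^(121) mod f = 2.
x^(22) mod f = x^4 + 2x^2 + x + 1.
None equal 1, so x has full order 242; f is primitive.

Yes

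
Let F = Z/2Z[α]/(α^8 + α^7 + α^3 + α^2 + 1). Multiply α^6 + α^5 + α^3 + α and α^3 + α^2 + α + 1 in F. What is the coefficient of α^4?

1

Multiply in Z/2Z[α]: (α^6 + α^5 + α^3 + α)·(α^3 + α^2 + α + 1) = α^9 + α^6 + α^2 + α.
Reduce using α^8 ≡ α^7 + α^3 + α^2 + 1 (mod α^8 + α^7 + α^3 + α^2 + 1).
Reduced: α^7 + α^6 + α^4 + 1.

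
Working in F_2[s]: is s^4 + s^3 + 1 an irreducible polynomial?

Yes

Write f(s) = s^4 + s^3 + 1.
Check for roots in F_2: f(0) = 1; f(1) = 1.
No roots, so no linear factors.
Monic irreducibles of degree 2 over GF(2): s^2 + s + 1.
None of them divide f (all give nonzero remainder).
No irreducible factor of degree ≤ 2 exists, so f is irreducible over GF(2).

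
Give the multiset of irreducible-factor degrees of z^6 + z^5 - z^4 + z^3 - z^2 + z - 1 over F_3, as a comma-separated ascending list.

6

Write h(z) = z^6 + z^5 - z^4 + z^3 - z^2 + z - 1.
Roots in F_3: h(0) = 2; h(1) = 1; h(2) = 1.
Complete factorization: h(z) = (z^6 + z^5 - z^4 + z^3 - z^2 + z - 1).
Factor degrees with multiplicity: 6 = 6.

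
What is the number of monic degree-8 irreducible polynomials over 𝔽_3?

810

Gauss's count: N_{3}(8) = (1/8) Σ_{d|8} μ(8/d)·3^d.
Divisors of 8: 1, 2, 4, 8; μ(8/d) for each: 0, 0, -1, 1.
Σ = − 3^4 + 3^8 = 6480.
N = 6480/8 = 810.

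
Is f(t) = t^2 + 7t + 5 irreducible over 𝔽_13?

Check each element of 𝔽_13 for a root: f(0)=5, f(1)=0, f(2)=10, f(3)=9, f(4)=10, f(5)=0, f(6)=5, f(7)=12, f(8)=8, f(9)=6, f(10)=6, f(11)=8, f(12)=12.
f(1) = 0, so (t − 1) divides f(t); f is reducible.

No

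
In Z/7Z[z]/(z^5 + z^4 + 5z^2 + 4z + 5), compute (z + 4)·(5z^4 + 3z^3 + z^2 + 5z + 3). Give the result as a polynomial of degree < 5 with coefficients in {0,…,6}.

Multiply in Z/7Z[z]: (z + 4)·(5z^4 + 3z^3 + z^2 + 5z + 3) = 5z^5 + 2z^4 + 6z^3 + 2z^2 + 2z + 5.
Reduce using z^5 ≡ 6z^4 + 2z^2 + 3z + 2 (mod z^5 + z^4 + 5z^2 + 4z + 5).
Reduced: 4z^4 + 6z^3 + 5z^2 + 3z + 1.

4z^4 + 6z^3 + 5z^2 + 3z + 1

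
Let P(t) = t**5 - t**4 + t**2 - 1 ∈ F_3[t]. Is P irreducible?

No

Check for roots in F_3: P(0) = 2; P(1) = 0 → root; P(2) = 1.
P(1) = 0, so (t − 1) divides P(t); P is reducible.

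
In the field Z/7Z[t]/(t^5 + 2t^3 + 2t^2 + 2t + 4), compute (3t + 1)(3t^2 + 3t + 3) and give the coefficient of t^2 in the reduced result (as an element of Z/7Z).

Multiply in Z/7Z[t]: (3t + 1)·(3t^2 + 3t + 3) = 2t^3 + 5t^2 + 5t + 3.
Reduced: 2t^3 + 5t^2 + 5t + 3.

5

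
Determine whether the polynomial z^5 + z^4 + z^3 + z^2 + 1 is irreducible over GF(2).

Yes

Write g(z) = z^5 + z^4 + z^3 + z^2 + 1.
Check for roots in GF(2): g(0) = 1; g(1) = 1.
No roots, so no linear factors.
Monic irreducibles of degree 2 over GF(2): z^2 + z + 1.
None of them divide g (all give nonzero remainder).
No irreducible factor of degree ≤ 2 exists, so g is irreducible over GF(2).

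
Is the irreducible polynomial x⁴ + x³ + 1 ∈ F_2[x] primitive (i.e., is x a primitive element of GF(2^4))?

Write f(x) = x⁴ + x³ + 1.
|GF(2^4)^×| = 2^4 − 1 = 15. Prime factorization: 15 = 3·5.
f is primitive ⇔ x has order 15 in GF(2)[x]/(f), i.e. x^(15/q) ≠ 1 for each prime q | 15.
x^(5) mod f = x³ + x + 1.
x^(3) mod f = x³.
None equal 1, so x has full order 15; f is primitive.

Yes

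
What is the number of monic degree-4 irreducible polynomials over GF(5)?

150

By the necklace-counting formula, N_5(4) = (1/4) Σ_{d|4} μ(4/d)·5^d.
Divisors of 4: 1, 2, 4; μ(4/d) for each: 0, -1, 1.
Σ = − 5^2 + 5^4 = 600.
N = 600/4 = 150.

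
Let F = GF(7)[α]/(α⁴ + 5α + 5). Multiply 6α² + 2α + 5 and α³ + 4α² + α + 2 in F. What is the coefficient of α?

3

Multiply in GF(7)[α]: (6α² + 2α + 5)·(α³ + 4α² + α + 2) = 6α⁵ + 5α⁴ + 5α³ + 6α² + 2α + 3.
Reduce using α⁴ ≡ 2α + 2 (mod α⁴ + 5α + 5).
Reduced: 5α³ + 4α² + 3α + 6.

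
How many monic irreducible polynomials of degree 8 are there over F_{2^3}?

Gauss's count: N_{8}(8) = (1/8) Σ_{d|8} μ(8/d)·8^d.
Divisors of 8: 1, 2, 4, 8; μ(8/d) for each: 0, 0, -1, 1.
Σ = − 8^4 + 8^8 = 16773120.
N = 16773120/8 = 2096640.

2096640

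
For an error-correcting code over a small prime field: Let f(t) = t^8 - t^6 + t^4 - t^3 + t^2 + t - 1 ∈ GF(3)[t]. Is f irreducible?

Check for roots in GF(3): f(0) = 2; f(1) = 1; f(2) = 1.
No roots, so no linear factors.
Monic irreducibles of degree 2 over GF(3): t^2 + 1, t^2 + t - 1, t^2 - t - 1.
None of them divide f (all give nonzero remainder).
Degree-3 irreducible divisors: test the 8 monic irreducibles of degree 3 over GF(3).
None of them divide f (all give nonzero remainder).
Degree-4 irreducible divisors: test the 18 monic irreducibles of degree 4 over GF(3).
None of them divide f (all give nonzero remainder).
No irreducible factor of degree ≤ 4 exists, so f is irreducible over GF(3).

Yes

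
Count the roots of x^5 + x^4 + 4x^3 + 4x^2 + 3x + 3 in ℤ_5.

Write f(x) = x^5 + x^4 + 4x^3 + 4x^2 + 3x + 3.
Evaluate at each of the 5 elements of ℤ_5:
f(0) = 3; f(1) = 1; f(2) = 0 → root; f(3) = 0 → root; f(4) = 0 → root.
Roots: {2, 3, 4}.

3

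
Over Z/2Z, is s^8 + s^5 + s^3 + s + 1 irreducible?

Write h(s) = s^8 + s^5 + s^3 + s + 1.
Check for roots in Z/2Z: h(0) = 1; h(1) = 1.
No roots, so no linear factors.
Monic irreducibles of degree 2 over GF(2): s^2 + s + 1.
None of them divide h (all give nonzero remainder).
Monic irreducibles of degree 3 over GF(2): s^3 + s + 1, s^3 + s^2 + 1.
None of them divide h (all give nonzero remainder).
Monic irreducibles of degree 4 over GF(2): s^4 + s + 1, s^4 + s^3 + 1, s^4 + s^3 + s^2 + s + 1.
None of them divide h (all give nonzero remainder).
No irreducible factor of degree ≤ 4 exists, so h is irreducible over GF(2).

Yes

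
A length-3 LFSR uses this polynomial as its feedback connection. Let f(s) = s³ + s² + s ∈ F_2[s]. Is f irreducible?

No

Check for roots in F_2: f(0) = 0 → root; f(1) = 1.
f(0) = 0, so (s) divides f(s); f is reducible.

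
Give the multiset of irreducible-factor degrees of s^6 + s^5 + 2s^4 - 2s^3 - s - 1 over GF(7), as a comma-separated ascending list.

1, 2, 3

Write h(s) = s^6 + s^5 + 2s^4 - 2s^3 - s - 1.
Linear factors from roots: (s - 1).
Complete factorization: h(s) = (s - 1)·(s^2 + s - 1)·(s^3 + s^2 - 3s - 1).
Factor degrees with multiplicity: 1 + 2 + 3 = 6.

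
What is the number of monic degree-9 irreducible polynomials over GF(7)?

The number of monic irreducibles of degree 9 over GF(7) is (1/9)·Σ_{d∣9} μ(9/d) 7^d.
Divisors of 9: 1, 3, 9; μ(9/d) for each: 0, -1, 1.
Σ = − 7^3 + 7^9 = 40353264.
N = 40353264/9 = 4483696.

4483696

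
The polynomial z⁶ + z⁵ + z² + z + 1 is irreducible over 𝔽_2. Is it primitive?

Yes

Write f(z) = z⁶ + z⁵ + z² + z + 1.
|GF(2^6)^×| = 2^6 − 1 = 63. Prime factorization: 63 = 3^2·7.
f is primitive ⇔ z has order 63 in GF(2)[z]/(f), i.e. z^(63/q) ≠ 1 for each prime q | 63.
z^(21) mod f = z⁵ + z³ + z².
z^(9) mod f = z³ + z² + 1.
None equal 1, so z has full order 63; f is primitive.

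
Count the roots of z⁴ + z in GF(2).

Write h(z) = z⁴ + z.
Evaluate at each of the 2 elements of GF(2):
h(0) = 0 → root; h(1) = 0 → root.
Roots: {0, 1}.

2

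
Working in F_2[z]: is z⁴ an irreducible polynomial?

No

Write h(z) = z⁴.
Check for roots in F_2: h(0) = 0 → root; h(1) = 1.
h(0) = 0, so (z) divides h(z); h is reducible.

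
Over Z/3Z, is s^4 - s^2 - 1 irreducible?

Yes

Write g(s) = s^4 - s^2 - 1.
Check for roots in Z/3Z: g(0) = 2; g(1) = 2; g(2) = 2.
No roots, so no linear factors.
Monic irreducibles of degree 2 over GF(3): s^2 + 1, s^2 + s - 1, s^2 - s - 1.
None of them divide g (all give nonzero remainder).
No irreducible factor of degree ≤ 2 exists, so g is irreducible over GF(3).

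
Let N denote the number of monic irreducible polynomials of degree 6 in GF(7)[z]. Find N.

Gauss's count: N_{7}(6) = (1/6) Σ_{d|6} μ(6/d)·7^d.
Divisors of 6: 1, 2, 3, 6; μ(6/d) for each: 1, -1, -1, 1.
Σ = 7^1 − 7^2 − 7^3 + 7^6 = 117264.
N = 117264/6 = 19544.

19544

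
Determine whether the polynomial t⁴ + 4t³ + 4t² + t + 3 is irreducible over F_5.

Yes

Write g(t) = t⁴ + 4t³ + 4t² + t + 3.
Check for roots in F_5: g(0) = 3; g(1) = 3; g(2) = 4; g(3) = 1; g(4) = 3.
No roots, so no linear factors.
Degree-2 irreducible divisors: test the 10 monic irreducibles of degree 2 over GF(5).
None of them divide g (all give nonzero remainder).
No irreducible factor of degree ≤ 2 exists, so g is irreducible over GF(5).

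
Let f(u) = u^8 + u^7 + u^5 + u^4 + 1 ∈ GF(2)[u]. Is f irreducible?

Check for roots in GF(2): f(0) = 1; f(1) = 1.
No roots, so no linear factors.
Monic irreducibles of degree 2 over GF(2): u^2 + u + 1.
None of them divide f (all give nonzero remainder).
Monic irreducibles of degree 3 over GF(2): u^3 + u + 1, u^3 + u^2 + 1.
None of them divide f (all give nonzero remainder).
Monic irreducibles of degree 4 over GF(2): u^4 + u + 1, u^4 + u^3 + 1, u^4 + u^3 + u^2 + u + 1.
None of them divide f (all give nonzero remainder).
No irreducible factor of degree ≤ 4 exists, so f is irreducible over GF(2).

Yes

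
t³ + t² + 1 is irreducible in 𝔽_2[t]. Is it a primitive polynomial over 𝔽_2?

Yes

Write f(t) = t³ + t² + 1.
|GF(2^3)^×| = 2^3 − 1 = 7. Prime factorization: 7 = 7.
f is primitive ⇔ t has order 7 in GF(2)[t]/(f), i.e. t^(7/q) ≠ 1 for each prime q | 7.
t^(1) mod f = t.
None equal 1, so t has full order 7; f is primitive.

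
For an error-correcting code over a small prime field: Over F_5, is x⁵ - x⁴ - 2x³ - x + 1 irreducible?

Write m(x) = x⁵ - x⁴ - 2x³ - x + 1.
Check for roots in F_5: m(0) = 1; m(1) = 3; m(2) = 4; m(3) = 1; m(4) = 2.
No roots, so no linear factors.
Degree-2 irreducible divisors: test the 10 monic irreducibles of degree 2 over GF(5).
None of them divide m (all give nonzero remainder).
No irreducible factor of degree ≤ 2 exists, so m is irreducible over GF(5).

Yes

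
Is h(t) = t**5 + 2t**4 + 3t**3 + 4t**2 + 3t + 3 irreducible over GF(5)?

Check for roots in GF(5): h(0) = 3; h(1) = 1; h(2) = 3; h(3) = 4; h(4) = 2.
No roots, so no linear factors.
Degree-2 irreducible divisors: test the 10 monic irreducibles of degree 2 over GF(5).
None of them divide h (all give nonzero remainder).
No irreducible factor of degree ≤ 2 exists, so h is irreducible over GF(5).

Yes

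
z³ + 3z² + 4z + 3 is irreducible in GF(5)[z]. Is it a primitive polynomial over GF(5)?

Write f(z) = z³ + 3z² + 4z + 3.
|GF(5^3)^×| = 5^3 − 1 = 124. Prime factorization: 124 = 2^2·31.
f is primitive ⇔ z has order 124 in GF(5)[z]/(f), i.e. z^(124/q) ≠ 1 for each prime q | 124.
z^(62) mod f = 4.
z^(4) mod f = 4z + 4.
None equal 1, so z has full order 124; f is primitive.

Yes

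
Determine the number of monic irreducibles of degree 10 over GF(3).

Gauss's count: N_{3}(10) = (1/10) Σ_{d|10} μ(10/d)·3^d.
Divisors of 10: 1, 2, 5, 10; μ(10/d) for each: 1, -1, -1, 1.
Σ = 3^1 − 3^2 − 3^5 + 3^10 = 58800.
N = 58800/10 = 5880.

5880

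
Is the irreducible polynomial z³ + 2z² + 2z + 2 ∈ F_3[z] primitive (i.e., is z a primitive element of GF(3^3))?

No

Write f(z) = z³ + 2z² + 2z + 2.
|GF(3^3)^×| = 3^3 − 1 = 26. Prime factorization: 26 = 2·13.
f is primitive ⇔ z has order 26 in GF(3)[z]/(f), i.e. z^(26/q) ≠ 1 for each prime q | 26.
z^(13) mod f = 1
z^(2) mod f = z².
Since z^(13) = 1, the order of z divides 13 < 26; not primitive.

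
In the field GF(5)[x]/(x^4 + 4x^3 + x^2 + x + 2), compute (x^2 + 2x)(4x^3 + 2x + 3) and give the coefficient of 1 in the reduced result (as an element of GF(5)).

1

Multiply in GF(5)[x]: (x^2 + 2x)·(4x^3 + 2x + 3) = 4x^5 + 3x^4 + 2x^3 + 2x^2 + x.
Reduce using x^4 ≡ x^3 + 4x^2 + 4x + 3 (mod x^4 + 4x^3 + x^2 + x + 2).
Reduced: x^2 + x + 1.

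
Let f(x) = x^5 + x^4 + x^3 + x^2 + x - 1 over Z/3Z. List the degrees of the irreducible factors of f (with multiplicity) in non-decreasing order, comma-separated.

2, 3

Roots in Z/3Z: f(0) = 2; f(1) = 1; f(2) = 1.
Complete factorization: f(x) = (x^2 - x - 1)·(x^3 - x^2 + x + 1).
Factor degrees with multiplicity: 2 + 3 = 5.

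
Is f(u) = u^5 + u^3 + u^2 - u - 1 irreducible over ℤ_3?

Check for roots in ℤ_3: f(0) = 2; f(1) = 1; f(2) = 2.
No roots, so no linear factors.
Monic irreducibles of degree 2 over GF(3): u^2 + 1, u^2 + u - 1, u^2 - u - 1.
None of them divide f (all give nonzero remainder).
No irreducible factor of degree ≤ 2 exists, so f is irreducible over GF(3).

Yes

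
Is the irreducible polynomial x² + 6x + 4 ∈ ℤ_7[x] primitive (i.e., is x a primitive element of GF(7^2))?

Write f(x) = x² + 6x + 4.
|GF(7^2)^×| = 7^2 − 1 = 48. Prime factorization: 48 = 2^4·3.
f is primitive ⇔ x has order 48 in GF(7)[x]/(f), i.e. x^(48/q) ≠ 1 for each prime q | 48.
x^(24) mod f = 1
x^(16) mod f = 2.
Since x^(24) = 1, the order of x divides 24 < 48; not primitive.

No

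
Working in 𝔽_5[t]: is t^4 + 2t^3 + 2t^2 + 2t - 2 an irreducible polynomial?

No

Write P(t) = t^4 + 2t^3 + 2t^2 + 2t - 2.
Check for roots in 𝔽_5: P(0) = 3; P(1) = 0 → root; P(2) = 2; P(3) = 2; P(4) = 2.
P(1) = 0, so (t − 1) divides P(t); P is reducible.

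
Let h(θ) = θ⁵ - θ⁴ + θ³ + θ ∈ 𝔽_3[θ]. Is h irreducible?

No

Check for roots in 𝔽_3: h(0) = 0 → root; h(1) = 2; h(2) = 2.
h(0) = 0, so (θ) divides h(θ); h is reducible.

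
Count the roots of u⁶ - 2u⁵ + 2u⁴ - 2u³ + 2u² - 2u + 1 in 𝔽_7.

5

Write f(u) = u⁶ - 2u⁵ + 2u⁴ - 2u³ + 2u² - 2u + 1.
Evaluate at each of the 7 elements of 𝔽_7:
f(0) = 1; f(1) = 0 → root; f(2) = 0 → root; f(3) = 0 → root; f(4) = 0 → root; f(5) = 0 → root; f(6) = 5.
Roots: {1, 2, 3, 4, 5}.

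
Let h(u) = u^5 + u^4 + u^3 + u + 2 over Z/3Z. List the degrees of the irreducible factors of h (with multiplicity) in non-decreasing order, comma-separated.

Roots in Z/3Z: h(0) = 2; h(1) = 0 → root; h(2) = 0 → root.
Linear factors from roots: (u + 2), (u + 1).
Complete factorization: h(u) = (u + 1)·(u + 2)·(u^3 + u^2 + 2u + 1).
Factor degrees with multiplicity: 1 + 1 + 3 = 5.

1, 1, 3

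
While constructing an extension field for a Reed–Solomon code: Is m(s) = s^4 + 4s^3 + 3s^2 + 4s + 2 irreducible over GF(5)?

No

Check for roots in GF(5): m(0) = 2; m(1) = 4; m(2) = 0 → root; m(3) = 0 → root; m(4) = 3.
m(2) = 0, so (s − 2) divides m(s); m is reducible.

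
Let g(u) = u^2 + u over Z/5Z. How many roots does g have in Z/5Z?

Evaluate at each of the 5 elements of Z/5Z:
g(0) = 0 → root; g(1) = 2; g(2) = 1; g(3) = 2; g(4) = 0 → root.
Roots: {0, 4}.

2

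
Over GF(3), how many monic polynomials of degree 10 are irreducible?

By the necklace-counting formula, N_3(10) = (1/10) Σ_{d|10} μ(10/d)·3^d.
Divisors of 10: 1, 2, 5, 10; μ(10/d) for each: 1, -1, -1, 1.
Σ = 3^1 − 3^2 − 3^5 + 3^10 = 58800.
N = 58800/10 = 5880.

5880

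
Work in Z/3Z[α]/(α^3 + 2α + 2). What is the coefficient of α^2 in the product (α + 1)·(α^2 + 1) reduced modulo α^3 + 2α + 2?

1

Multiply in Z/3Z[α]: (α + 1)·(α^2 + 1) = α^3 + α^2 + α + 1.
Reduce using α^3 ≡ α + 1 (mod α^3 + 2α + 2).
Reduced: α^2 + 2α + 2.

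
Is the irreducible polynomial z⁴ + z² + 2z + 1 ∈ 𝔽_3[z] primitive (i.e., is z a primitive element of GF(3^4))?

No

Write f(z) = z⁴ + z² + 2z + 1.
|GF(3^4)^×| = 3^4 − 1 = 80. Prime factorization: 80 = 2^4·5.
f is primitive ⇔ z has order 80 in GF(3)[z]/(f), i.e. z^(80/q) ≠ 1 for each prime q | 80.
z^(40) mod f = 1
z^(16) mod f = 2z³ + 2.
Since z^(40) = 1, the order of z divides 40 < 80; not primitive.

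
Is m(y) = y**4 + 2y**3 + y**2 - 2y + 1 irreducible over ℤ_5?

Yes

Check for roots in ℤ_5: m(0) = 1; m(1) = 3; m(2) = 3; m(3) = 4; m(4) = 3.
No roots, so no linear factors.
Degree-2 irreducible divisors: test the 10 monic irreducibles of degree 2 over GF(5).
None of them divide m (all give nonzero remainder).
No irreducible factor of degree ≤ 2 exists, so m is irreducible over GF(5).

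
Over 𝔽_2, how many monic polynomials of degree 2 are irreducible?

1

Gauss's count: N_{2}(2) = (1/2) Σ_{d|2} μ(2/d)·2^d.
Divisors of 2: 1, 2; μ(2/d) for each: -1, 1.
Σ = − 2^1 + 2^2 = 2.
N = 2/2 = 1.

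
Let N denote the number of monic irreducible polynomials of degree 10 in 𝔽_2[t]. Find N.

99

By the necklace-counting formula, N_2(10) = (1/10) Σ_{d|10} μ(10/d)·2^d.
Divisors of 10: 1, 2, 5, 10; μ(10/d) for each: 1, -1, -1, 1.
Σ = 2^1 − 2^2 − 2^5 + 2^10 = 990.
N = 990/10 = 99.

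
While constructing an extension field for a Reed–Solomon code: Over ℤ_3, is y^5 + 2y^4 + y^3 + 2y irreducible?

Write h(y) = y^5 + 2y^4 + y^3 + 2y.
Check for roots in ℤ_3: h(0) = 0 → root; h(1) = 0 → root; h(2) = 1.
h(0) = 0, so (y) divides h(y); h is reducible.

No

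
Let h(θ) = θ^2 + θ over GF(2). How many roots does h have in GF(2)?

2

Evaluate at each of the 2 elements of GF(2):
h(0) = 0 → root; h(1) = 0 → root.
Roots: {0, 1}.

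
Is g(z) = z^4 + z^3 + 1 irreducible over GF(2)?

Check for roots in GF(2): g(0) = 1; g(1) = 1.
No roots, so no linear factors.
Monic irreducibles of degree 2 over GF(2): z^2 + z + 1.
None of them divide g (all give nonzero remainder).
No irreducible factor of degree ≤ 2 exists, so g is irreducible over GF(2).

Yes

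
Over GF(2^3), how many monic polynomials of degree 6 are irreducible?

43596

Gauss's count: N_{8}(6) = (1/6) Σ_{d|6} μ(6/d)·8^d.
Divisors of 6: 1, 2, 3, 6; μ(6/d) for each: 1, -1, -1, 1.
Σ = 8^1 − 8^2 − 8^3 + 8^6 = 261576.
N = 261576/6 = 43596.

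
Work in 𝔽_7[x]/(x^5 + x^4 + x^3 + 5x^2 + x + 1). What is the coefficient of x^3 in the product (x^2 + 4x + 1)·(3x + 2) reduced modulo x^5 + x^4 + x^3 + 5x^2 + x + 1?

Multiply in 𝔽_7[x]: (x^2 + 4x + 1)·(3x + 2) = 3x^3 + 4x + 2.
Reduced: 3x^3 + 4x + 2.

3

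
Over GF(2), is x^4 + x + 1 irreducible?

Write h(x) = x^4 + x + 1.
Check for roots in GF(2): h(0) = 1; h(1) = 1.
No roots, so no linear factors.
Monic irreducibles of degree 2 over GF(2): x^2 + x + 1.
None of them divide h (all give nonzero remainder).
No irreducible factor of degree ≤ 2 exists, so h is irreducible over GF(2).

Yes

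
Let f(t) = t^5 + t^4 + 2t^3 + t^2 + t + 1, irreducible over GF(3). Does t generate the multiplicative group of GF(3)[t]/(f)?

Yes

|GF(3^5)^×| = 3^5 − 1 = 242. Prime factorization: 242 = 2·11^2.
f is primitive ⇔ t has order 242 in GF(3)[t]/(f), i.e. t^(242/q) ≠ 1 for each prime q | 242.
t^(121) mod f = 2.
t^(22) mod f = t^4 + t^2 + t.
None equal 1, so t has full order 242; f is primitive.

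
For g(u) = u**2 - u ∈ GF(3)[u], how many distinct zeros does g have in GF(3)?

Evaluate at each of the 3 elements of GF(3):
g(0) = 0 → root; g(1) = 0 → root; g(2) = 2.
Roots: {0, 1}.

2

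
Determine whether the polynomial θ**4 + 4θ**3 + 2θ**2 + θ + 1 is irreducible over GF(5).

Write m(θ) = θ**4 + 4θ**3 + 2θ**2 + θ + 1.
Check for roots in GF(5): m(0) = 1; m(1) = 4; m(2) = 4; m(3) = 1; m(4) = 4.
No roots, so no linear factors.
Degree-2 irreducible divisors: test the 10 monic irreducibles of degree 2 over GF(5).
θ**2 + 2θ + 4 divides m: m(θ) = (θ**2 + 2θ + 4)·(θ**2 + 2θ + 4).

No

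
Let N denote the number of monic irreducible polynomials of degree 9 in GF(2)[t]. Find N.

56

By the necklace-counting formula, N_2(9) = (1/9) Σ_{d|9} μ(9/d)·2^d.
Divisors of 9: 1, 3, 9; μ(9/d) for each: 0, -1, 1.
Σ = − 2^3 + 2^9 = 504.
N = 504/9 = 56.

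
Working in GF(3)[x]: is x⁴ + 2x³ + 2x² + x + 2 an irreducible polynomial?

Yes

Write m(x) = x⁴ + 2x³ + 2x² + x + 2.
Check for roots in GF(3): m(0) = 2; m(1) = 2; m(2) = 2.
No roots, so no linear factors.
Monic irreducibles of degree 2 over GF(3): x² + 1, x² + x + 2, x² + 2x + 2.
None of them divide m (all give nonzero remainder).
No irreducible factor of degree ≤ 2 exists, so m is irreducible over GF(3).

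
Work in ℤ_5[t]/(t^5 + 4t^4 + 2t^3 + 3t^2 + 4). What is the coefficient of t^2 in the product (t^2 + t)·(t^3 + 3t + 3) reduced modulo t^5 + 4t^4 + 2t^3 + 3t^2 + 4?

Multiply in ℤ_5[t]: (t^2 + t)·(t^3 + 3t + 3) = t^5 + t^4 + 3t^3 + t^2 + 3t.
Reduce using t^5 ≡ t^4 + 3t^3 + 2t^2 + 1 (mod t^5 + 4t^4 + 2t^3 + 3t^2 + 4).
Reduced: 2t^4 + t^3 + 3t^2 + 3t + 1.

3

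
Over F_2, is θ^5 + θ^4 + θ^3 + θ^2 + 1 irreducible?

Write h(θ) = θ^5 + θ^4 + θ^3 + θ^2 + 1.
Check for roots in F_2: h(0) = 1; h(1) = 1.
No roots, so no linear factors.
Monic irreducibles of degree 2 over GF(2): θ^2 + θ + 1.
None of them divide h (all give nonzero remainder).
No irreducible factor of degree ≤ 2 exists, so h is irreducible over GF(2).

Yes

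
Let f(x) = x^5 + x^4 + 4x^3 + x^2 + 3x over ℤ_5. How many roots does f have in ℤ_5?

Evaluate at each of the 5 elements of ℤ_5:
f(0) = 0 → root; f(1) = 0 → root; f(2) = 0 → root; f(3) = 0 → root; f(4) = 4.
Roots: {0, 1, 2, 3}.

4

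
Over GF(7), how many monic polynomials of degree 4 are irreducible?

588

By the necklace-counting formula, N_7(4) = (1/4) Σ_{d|4} μ(4/d)·7^d.
Divisors of 4: 1, 2, 4; μ(4/d) for each: 0, -1, 1.
Σ = − 7^2 + 7^4 = 2352.
N = 2352/4 = 588.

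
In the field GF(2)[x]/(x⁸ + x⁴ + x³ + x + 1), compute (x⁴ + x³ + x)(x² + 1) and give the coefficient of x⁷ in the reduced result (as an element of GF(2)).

Multiply in GF(2)[x]: (x⁴ + x³ + x)·(x² + 1) = x⁶ + x⁵ + x⁴ + x.
Reduced: x⁶ + x⁵ + x⁴ + x.

0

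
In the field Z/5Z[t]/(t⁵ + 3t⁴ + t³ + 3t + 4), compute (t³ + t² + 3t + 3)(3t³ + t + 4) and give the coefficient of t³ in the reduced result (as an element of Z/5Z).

0

Multiply in Z/5Z[t]: (t³ + t² + 3t + 3)·(3t³ + t + 4) = 3t⁶ + 3t⁵ + 4t³ + 2t² + 2.
Reduce using t⁵ ≡ 2t⁴ + 4t³ + 2t + 1 (mod t⁵ + 3t⁴ + t³ + 3t + 4).
Reduced: 3t² + t + 1.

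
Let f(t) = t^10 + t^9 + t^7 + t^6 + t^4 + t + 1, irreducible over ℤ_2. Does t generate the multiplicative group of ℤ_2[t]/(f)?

Yes

|GF(2^10)^×| = 2^10 − 1 = 1023. Prime factorization: 1023 = 3·11·31.
f is primitive ⇔ t has order 1023 in GF(2)[t]/(f), i.e. t^(1023/q) ≠ 1 for each prime q | 1023.
t^(341) mod f = t^8 + t^7 + t^5 + t + 1.
t^(93) mod f = t^6 + t^3 + t^2.
t^(33) mod f = t^9 + t^8 + t^5 + t^2.
None equal 1, so t has full order 1023; f is primitive.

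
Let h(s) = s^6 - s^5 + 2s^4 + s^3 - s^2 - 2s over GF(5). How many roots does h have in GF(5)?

Evaluate at each of the 5 elements of GF(5):
h(0) = 0 → root; h(1) = 0 → root; h(2) = 4; h(3) = 0 → root; h(4) = 4.
Roots: {0, 1, 3}.

3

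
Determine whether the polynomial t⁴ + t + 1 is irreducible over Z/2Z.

Write h(t) = t⁴ + t + 1.
Check for roots in Z/2Z: h(0) = 1; h(1) = 1.
No roots, so no linear factors.
Monic irreducibles of degree 2 over GF(2): t² + t + 1.
None of them divide h (all give nonzero remainder).
No irreducible factor of degree ≤ 2 exists, so h is irreducible over GF(2).

Yes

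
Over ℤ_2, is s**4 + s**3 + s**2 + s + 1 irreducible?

Write m(s) = s**4 + s**3 + s**2 + s + 1.
Check for roots in ℤ_2: m(0) = 1; m(1) = 1.
No roots, so no linear factors.
Monic irreducibles of degree 2 over GF(2): s**2 + s + 1.
None of them divide m (all give nonzero remainder).
No irreducible factor of degree ≤ 2 exists, so m is irreducible over GF(2).

Yes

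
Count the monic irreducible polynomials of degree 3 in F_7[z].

The number of monic irreducibles of degree 3 over GF(7) is (1/3)·Σ_{d∣3} μ(3/d) 7^d.
Divisors of 3: 1, 3; μ(3/d) for each: -1, 1.
Σ = − 7^1 + 7^3 = 336.
N = 336/3 = 112.

112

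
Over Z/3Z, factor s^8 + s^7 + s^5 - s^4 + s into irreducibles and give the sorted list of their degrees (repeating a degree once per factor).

1, 1, 1, 1, 1, 3

Write h(s) = s^8 + s^7 + s^5 - s^4 + s.
Roots in Z/3Z: h(0) = 0 → root; h(1) = 0 → root; h(2) = 0 → root.
Linear factors from roots: (s), (s - 1), (s + 1).
Complete factorization: h(s) = (s)·(s - 1)·(s + 1)^3·(s^3 - s^2 - s - 1).
Factor degrees with multiplicity: 1 + 1 + 1 + 1 + 1 + 3 = 8.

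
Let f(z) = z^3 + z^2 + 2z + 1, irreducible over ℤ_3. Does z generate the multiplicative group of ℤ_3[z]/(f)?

Yes

|GF(3^3)^×| = 3^3 − 1 = 26. Prime factorization: 26 = 2·13.
f is primitive ⇔ z has order 26 in GF(3)[z]/(f), i.e. z^(26/q) ≠ 1 for each prime q | 26.
z^(13) mod f = 2.
z^(2) mod f = z^2.
None equal 1, so z has full order 26; f is primitive.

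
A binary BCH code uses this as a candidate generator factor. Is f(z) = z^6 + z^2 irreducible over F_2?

No

Check for roots in F_2: f(0) = 0 → root; f(1) = 0 → root.
f(0) = 0, so (z) divides f(z); f is reducible.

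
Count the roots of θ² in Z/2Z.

1

Write h(θ) = θ².
Evaluate at each of the 2 elements of Z/2Z:
h(0) = 0 → root; h(1) = 1.
Roots: {0}.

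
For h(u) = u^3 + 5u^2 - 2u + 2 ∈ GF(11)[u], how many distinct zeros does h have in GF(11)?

1

Evaluate at each of the 11 elements of GF(11):
h(0) = 2; h(1) = 6; h(2) = 4; h(3) = 2; h(4) = 6; h(5) = 0 → root; h(6) = 1; h(7) = 4; h(8) = 4; h(9) = 7; h(10) = 8.
Roots: {5}.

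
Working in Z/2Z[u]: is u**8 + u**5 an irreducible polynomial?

No

Write h(u) = u**8 + u**5.
Check for roots in Z/2Z: h(0) = 0 → root; h(1) = 0 → root.
h(0) = 0, so (u) divides h(u); h is reducible.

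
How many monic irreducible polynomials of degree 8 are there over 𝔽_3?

By the necklace-counting formula, N_3(8) = (1/8) Σ_{d|8} μ(8/d)·3^d.
Divisors of 8: 1, 2, 4, 8; μ(8/d) for each: 0, 0, -1, 1.
Σ = − 3^4 + 3^8 = 6480.
N = 6480/8 = 810.

810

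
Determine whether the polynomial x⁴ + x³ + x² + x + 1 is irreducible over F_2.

Yes

Write f(x) = x⁴ + x³ + x² + x + 1.
Check for roots in F_2: f(0) = 1; f(1) = 1.
No roots, so no linear factors.
Monic irreducibles of degree 2 over GF(2): x² + x + 1.
None of them divide f (all give nonzero remainder).
No irreducible factor of degree ≤ 2 exists, so f is irreducible over GF(2).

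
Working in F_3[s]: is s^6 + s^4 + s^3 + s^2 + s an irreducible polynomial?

No

Write P(s) = s^6 + s^4 + s^3 + s^2 + s.
Check for roots in F_3: P(0) = 0 → root; P(1) = 2; P(2) = 1.
P(0) = 0, so (s) divides P(s); P is reducible.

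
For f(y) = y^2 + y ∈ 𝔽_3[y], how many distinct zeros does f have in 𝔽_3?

Evaluate at each of the 3 elements of 𝔽_3:
f(0) = 0 → root; f(1) = 2; f(2) = 0 → root.
Roots: {0, 2}.

2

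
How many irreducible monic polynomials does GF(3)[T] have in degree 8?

The number of monic irreducibles of degree 8 over GF(3) is (1/8)·Σ_{d∣8} μ(8/d) 3^d.
Divisors of 8: 1, 2, 4, 8; μ(8/d) for each: 0, 0, -1, 1.
Σ = − 3^4 + 3^8 = 6480.
N = 6480/8 = 810.

810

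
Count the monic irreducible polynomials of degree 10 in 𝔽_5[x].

976248

Gauss's count: N_{5}(10) = (1/10) Σ_{d|10} μ(10/d)·5^d.
Divisors of 10: 1, 2, 5, 10; μ(10/d) for each: 1, -1, -1, 1.
Σ = 5^1 − 5^2 − 5^5 + 5^10 = 9762480.
N = 9762480/10 = 976248.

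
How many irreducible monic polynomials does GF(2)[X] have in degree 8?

The number of monic irreducibles of degree 8 over GF(2) is (1/8)·Σ_{d∣8} μ(8/d) 2^d.
Divisors of 8: 1, 2, 4, 8; μ(8/d) for each: 0, 0, -1, 1.
Σ = − 2^4 + 2^8 = 240.
N = 240/8 = 30.

30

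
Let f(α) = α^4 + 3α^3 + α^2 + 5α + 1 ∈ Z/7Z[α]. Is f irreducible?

Check for roots in Z/7Z: f(0) = 1; f(1) = 4; f(2) = 6; f(3) = 5; f(4) = 2; f(5) = 1; f(6) = 2.
No roots, so no linear factors.
Degree-2 irreducible divisors: test the 21 monic irreducibles of degree 2 over GF(7).
None of them divide f (all give nonzero remainder).
No irreducible factor of degree ≤ 2 exists, so f is irreducible over GF(7).

Yes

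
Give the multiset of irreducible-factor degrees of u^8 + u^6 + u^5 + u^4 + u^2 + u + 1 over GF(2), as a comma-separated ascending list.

8

Write h(u) = u^8 + u^6 + u^5 + u^4 + u^2 + u + 1.
Roots in GF(2): h(0) = 1; h(1) = 1.
Complete factorization: h(u) = (u^8 + u^6 + u^5 + u^4 + u^2 + u + 1).
Factor degrees with multiplicity: 8 = 8.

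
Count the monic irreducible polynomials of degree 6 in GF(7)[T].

19544

The number of monic irreducibles of degree 6 over GF(7) is (1/6)·Σ_{d∣6} μ(6/d) 7^d.
Divisors of 6: 1, 2, 3, 6; μ(6/d) for each: 1, -1, -1, 1.
Σ = 7^1 − 7^2 − 7^3 + 7^6 = 117264.
N = 117264/6 = 19544.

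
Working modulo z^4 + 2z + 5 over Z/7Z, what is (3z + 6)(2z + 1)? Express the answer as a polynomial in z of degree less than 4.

6z^2 + z + 6

Multiply in Z/7Z[z]: (3z + 6)·(2z + 1) = 6z^2 + z + 6.
Reduced: 6z^2 + z + 6.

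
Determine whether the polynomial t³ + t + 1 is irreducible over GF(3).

Write h(t) = t³ + t + 1.
Check for roots in GF(3): h(0) = 1; h(1) = 0 → root; h(2) = 2.
h(1) = 0, so (t − 1) divides h(t); h is reducible.

No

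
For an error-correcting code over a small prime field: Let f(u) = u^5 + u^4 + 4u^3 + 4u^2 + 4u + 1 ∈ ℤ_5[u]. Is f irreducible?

Check for roots in ℤ_5: f(0) = 1; f(1) = 0 → root; f(2) = 0 → root; f(3) = 1; f(4) = 2.
f(1) = 0, so (u − 1) divides f(u); f is reducible.

No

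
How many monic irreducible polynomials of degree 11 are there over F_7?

179756976

Gauss's count: N_{7}(11) = (1/11) Σ_{d|11} μ(11/d)·7^d.
Divisors of 11: 1, 11; μ(11/d) for each: -1, 1.
Σ = − 7^1 + 7^11 = 1977326736.
N = 1977326736/11 = 179756976.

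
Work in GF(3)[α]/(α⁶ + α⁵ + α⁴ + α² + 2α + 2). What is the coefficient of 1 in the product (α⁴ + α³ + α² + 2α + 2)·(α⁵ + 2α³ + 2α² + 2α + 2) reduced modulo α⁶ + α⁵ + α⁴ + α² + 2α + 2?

2

Multiply in GF(3)[α]: (α⁴ + α³ + α² + 2α + 2)·(α⁵ + 2α³ + 2α² + 2α + 2) = α⁹ + α⁸ + 2α⁵ + α⁴ + α² + 2α + 1.
Reduce using α⁶ ≡ 2α⁵ + 2α⁴ + 2α² + α + 1 (mod α⁶ + α⁵ + α⁴ + α² + 2α + 2).
Reduced: α⁵ + α⁴ + 2α³ + 2α² + 2α + 2.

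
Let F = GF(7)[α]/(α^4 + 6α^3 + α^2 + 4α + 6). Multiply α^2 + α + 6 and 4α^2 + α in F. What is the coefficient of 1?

Multiply in GF(7)[α]: (α^2 + α + 6)·(4α^2 + α) = 4α^4 + 5α^3 + 4α^2 + 6α.
Reduce using α^4 ≡ α^3 + 6α^2 + 3α + 1 (mod α^4 + 6α^3 + α^2 + 4α + 6).
Reduced: 2α^3 + 4α + 4.

4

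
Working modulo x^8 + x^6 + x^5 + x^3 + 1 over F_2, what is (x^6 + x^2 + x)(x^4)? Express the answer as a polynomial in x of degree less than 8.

x^7 + x^5 + x^3 + x^2 + 1

Multiply in F_2[x]: (x^6 + x^2 + x)·(x^4) = x^10 + x^6 + x^5.
Reduce using x^8 ≡ x^6 + x^5 + x^3 + 1 (mod x^8 + x^6 + x^5 + x^3 + 1).
Reduced: x^7 + x^5 + x^3 + x^2 + 1.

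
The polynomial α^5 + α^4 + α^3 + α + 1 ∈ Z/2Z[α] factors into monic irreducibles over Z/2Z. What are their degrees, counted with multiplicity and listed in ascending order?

Write f(α) = α^5 + α^4 + α^3 + α + 1.
Roots in Z/2Z: f(0) = 1; f(1) = 1.
Complete factorization: f(α) = (α^5 + α^4 + α^3 + α + 1).
Factor degrees with multiplicity: 5 = 5.

5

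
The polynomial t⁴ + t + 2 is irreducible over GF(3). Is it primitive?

Write f(t) = t⁴ + t + 2.
|GF(3^4)^×| = 3^4 − 1 = 80. Prime factorization: 80 = 2^4·5.
f is primitive ⇔ t has order 80 in GF(3)[t]/(f), i.e. t^(80/q) ≠ 1 for each prime q | 80.
t^(40) mod f = 2.
t^(16) mod f = 2t³ + t + 2.
None equal 1, so t has full order 80; f is primitive.

Yes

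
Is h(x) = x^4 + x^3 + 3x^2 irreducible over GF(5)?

No

Check for roots in GF(5): h(0) = 0 → root; h(1) = 0 → root; h(2) = 1; h(3) = 0 → root; h(4) = 3.
h(0) = 0, so (x) divides h(x); h is reducible.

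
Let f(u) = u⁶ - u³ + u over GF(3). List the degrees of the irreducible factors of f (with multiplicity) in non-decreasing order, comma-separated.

1, 2, 3

Roots in GF(3): f(0) = 0 → root; f(1) = 1; f(2) = 1.
Linear factors from roots: (u).
Complete factorization: f(u) = (u)·(u² + u - 1)·(u³ - u² - u - 1).
Factor degrees with multiplicity: 1 + 2 + 3 = 6.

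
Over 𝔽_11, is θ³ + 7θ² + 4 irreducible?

Write P(θ) = θ³ + 7θ² + 4.
Check each element of 𝔽_11 for a root: P(0)=4, P(1)=1, P(2)=7, P(3)=6, P(4)=4, P(5)=7, P(6)=10, P(7)=8, P(8)=7, P(9)=2, P(10)=10.
No roots. A degree-3 polynomial over a field with no linear factor is irreducible.

Yes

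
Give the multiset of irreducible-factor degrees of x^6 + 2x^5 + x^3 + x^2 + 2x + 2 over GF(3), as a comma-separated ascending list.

1, 2, 3

Write g(x) = x^6 + 2x^5 + x^3 + x^2 + 2x + 2.
Roots in GF(3): g(0) = 2; g(1) = 0 → root; g(2) = 2.
Linear factors from roots: (x + 2).
Complete factorization: g(x) = (x + 2)·(x^2 + 1)·(x^3 + 2x + 1).
Factor degrees with multiplicity: 1 + 2 + 3 = 6.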